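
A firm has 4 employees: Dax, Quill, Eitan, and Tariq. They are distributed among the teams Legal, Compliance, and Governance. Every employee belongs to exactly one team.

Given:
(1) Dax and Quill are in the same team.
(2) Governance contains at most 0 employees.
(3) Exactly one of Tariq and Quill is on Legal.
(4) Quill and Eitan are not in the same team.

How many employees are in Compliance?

2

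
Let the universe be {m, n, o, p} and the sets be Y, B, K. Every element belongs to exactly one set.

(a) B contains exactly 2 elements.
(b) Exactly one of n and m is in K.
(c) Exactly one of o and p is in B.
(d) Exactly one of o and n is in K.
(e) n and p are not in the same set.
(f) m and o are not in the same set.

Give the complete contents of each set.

Y = {o}; B = {m, p}; K = {n}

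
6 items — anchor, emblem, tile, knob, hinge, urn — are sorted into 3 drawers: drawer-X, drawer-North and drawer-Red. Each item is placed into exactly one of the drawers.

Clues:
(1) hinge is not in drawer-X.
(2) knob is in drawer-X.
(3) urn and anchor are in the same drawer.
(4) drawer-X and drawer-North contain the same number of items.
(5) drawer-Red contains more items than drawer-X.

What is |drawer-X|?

1

From (1): hinge ∉ drawer-X.
From (2): knob ∈ drawer-X.
Suppose anchor ∈ drawer-X: no assignment then satisfies all the clues, so anchor ∉ drawer-X.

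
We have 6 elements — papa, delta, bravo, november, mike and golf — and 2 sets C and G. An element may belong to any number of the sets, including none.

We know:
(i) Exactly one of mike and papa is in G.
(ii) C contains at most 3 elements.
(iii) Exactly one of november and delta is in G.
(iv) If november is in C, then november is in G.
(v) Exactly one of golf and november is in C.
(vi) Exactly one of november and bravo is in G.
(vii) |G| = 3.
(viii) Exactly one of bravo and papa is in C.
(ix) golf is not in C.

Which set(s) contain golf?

golf: G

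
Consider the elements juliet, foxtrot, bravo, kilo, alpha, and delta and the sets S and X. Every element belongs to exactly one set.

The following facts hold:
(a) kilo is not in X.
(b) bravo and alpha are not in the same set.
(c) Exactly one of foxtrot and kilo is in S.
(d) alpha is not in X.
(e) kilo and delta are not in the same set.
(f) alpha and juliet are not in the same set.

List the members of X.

X = {bravo, delta, foxtrot, juliet}

From (a): kilo ∉ X.
From (d): alpha ∉ X.
Only one set left: kilo ∈ S.
Only one set left: alpha ∈ S.
(b): bravo ∉ S.
(c) (exactly one): foxtrot ∉ S.
(e): delta ∉ S.
(f): juliet ∉ S.
Only one set left: juliet ∈ X.
Only one set left: foxtrot ∈ X.
Only one set left: bravo ∈ X.
Only one set left: delta ∈ X.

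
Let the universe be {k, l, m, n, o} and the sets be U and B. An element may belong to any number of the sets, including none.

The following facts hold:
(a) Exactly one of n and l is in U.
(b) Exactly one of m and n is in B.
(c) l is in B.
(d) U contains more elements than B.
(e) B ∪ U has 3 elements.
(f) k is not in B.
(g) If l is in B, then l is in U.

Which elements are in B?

B = {l, m}

From (c): l ∈ B.
From (f): k ∉ B.
(g): l ∈ U.
(a) (exactly one): n ∉ U.
Suppose m ∉ B: no assignment then satisfies all the clues, so m ∈ B.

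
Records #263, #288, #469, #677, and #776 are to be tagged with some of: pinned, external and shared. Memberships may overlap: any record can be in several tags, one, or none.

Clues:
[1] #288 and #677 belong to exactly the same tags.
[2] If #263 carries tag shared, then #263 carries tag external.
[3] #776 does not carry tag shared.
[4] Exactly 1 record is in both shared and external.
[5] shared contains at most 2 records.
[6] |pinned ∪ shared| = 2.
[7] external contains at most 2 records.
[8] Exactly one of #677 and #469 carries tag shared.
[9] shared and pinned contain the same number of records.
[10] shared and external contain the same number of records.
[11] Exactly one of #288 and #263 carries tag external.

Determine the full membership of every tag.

pinned = {#263, #469}; external = {#263, #776}; shared = {#263, #469}

From (3): #776 ∉ shared.
Suppose #263 ∉ pinned: no assignment then satisfies all the clues, so #263 ∈ pinned.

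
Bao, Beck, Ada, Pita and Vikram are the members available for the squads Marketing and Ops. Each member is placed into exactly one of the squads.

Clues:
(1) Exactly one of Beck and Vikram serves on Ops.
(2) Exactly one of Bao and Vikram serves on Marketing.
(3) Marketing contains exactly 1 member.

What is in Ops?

Ops = {Ada, Bao, Beck, Pita}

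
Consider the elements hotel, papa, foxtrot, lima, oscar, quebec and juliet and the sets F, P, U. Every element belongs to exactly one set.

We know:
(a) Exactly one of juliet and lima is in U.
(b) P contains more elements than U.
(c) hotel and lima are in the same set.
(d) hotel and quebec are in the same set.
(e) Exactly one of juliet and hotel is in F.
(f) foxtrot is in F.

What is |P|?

2

From (f): foxtrot ∈ F.
Suppose hotel ∉ F: no assignment then satisfies all the clues, so hotel ∈ F.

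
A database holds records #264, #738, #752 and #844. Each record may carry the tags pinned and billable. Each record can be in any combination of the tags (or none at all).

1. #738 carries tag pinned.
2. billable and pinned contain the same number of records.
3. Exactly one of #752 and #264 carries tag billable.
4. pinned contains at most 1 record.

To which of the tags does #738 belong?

#738: pinned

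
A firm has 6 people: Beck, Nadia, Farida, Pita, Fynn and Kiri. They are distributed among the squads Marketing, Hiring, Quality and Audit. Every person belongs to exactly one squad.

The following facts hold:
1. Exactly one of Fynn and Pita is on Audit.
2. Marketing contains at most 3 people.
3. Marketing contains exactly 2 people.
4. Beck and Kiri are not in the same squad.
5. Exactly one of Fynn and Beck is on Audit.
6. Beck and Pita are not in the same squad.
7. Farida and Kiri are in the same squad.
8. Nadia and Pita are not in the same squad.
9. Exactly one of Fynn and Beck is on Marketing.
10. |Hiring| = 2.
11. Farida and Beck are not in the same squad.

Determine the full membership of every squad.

Marketing = {Beck, Nadia}; Hiring = {Farida, Kiri}; Quality = {Pita}; Audit = {Fynn}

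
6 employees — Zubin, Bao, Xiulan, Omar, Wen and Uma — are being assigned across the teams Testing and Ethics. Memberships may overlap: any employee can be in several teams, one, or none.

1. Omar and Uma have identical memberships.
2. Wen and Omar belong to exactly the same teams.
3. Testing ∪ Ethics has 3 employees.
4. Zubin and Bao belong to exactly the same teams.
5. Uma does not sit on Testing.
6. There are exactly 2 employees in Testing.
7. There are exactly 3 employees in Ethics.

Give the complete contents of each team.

Testing = {Bao, Zubin}; Ethics = {Bao, Xiulan, Zubin}

From (5): Uma ∉ Testing.
(1): Omar matches Uma: Omar ∉ Testing.
(2): Wen matches Omar: Wen ∉ Testing.
Suppose Zubin ∉ Testing: no assignment then satisfies all the clues, so Zubin ∈ Testing.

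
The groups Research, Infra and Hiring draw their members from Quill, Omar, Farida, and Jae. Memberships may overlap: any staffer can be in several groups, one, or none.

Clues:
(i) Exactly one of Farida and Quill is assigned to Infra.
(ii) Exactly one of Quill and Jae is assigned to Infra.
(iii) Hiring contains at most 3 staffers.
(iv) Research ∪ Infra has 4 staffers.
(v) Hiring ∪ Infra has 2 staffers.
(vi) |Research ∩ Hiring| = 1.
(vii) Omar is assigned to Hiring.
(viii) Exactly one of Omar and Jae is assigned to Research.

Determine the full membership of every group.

Research = {Farida, Jae, Quill}; Infra = {Omar, Quill}; Hiring = {Omar, Quill}

From (vii): Omar ∈ Hiring.
Suppose Quill ∉ Research: no assignment then satisfies all the clues, so Quill ∈ Research.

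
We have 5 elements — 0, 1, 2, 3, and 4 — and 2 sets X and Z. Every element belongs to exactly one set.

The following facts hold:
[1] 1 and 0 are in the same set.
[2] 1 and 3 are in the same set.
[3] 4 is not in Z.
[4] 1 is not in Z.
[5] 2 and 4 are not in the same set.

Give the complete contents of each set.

X = {0, 1, 3, 4}; Z = {2}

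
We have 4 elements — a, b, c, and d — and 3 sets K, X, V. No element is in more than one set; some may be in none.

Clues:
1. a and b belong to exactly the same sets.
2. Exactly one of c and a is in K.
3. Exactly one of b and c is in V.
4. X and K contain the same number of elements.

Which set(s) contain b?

b: V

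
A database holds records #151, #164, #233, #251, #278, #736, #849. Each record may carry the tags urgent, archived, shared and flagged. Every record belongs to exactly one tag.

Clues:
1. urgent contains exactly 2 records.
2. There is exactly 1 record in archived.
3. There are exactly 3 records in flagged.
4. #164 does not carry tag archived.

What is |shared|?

1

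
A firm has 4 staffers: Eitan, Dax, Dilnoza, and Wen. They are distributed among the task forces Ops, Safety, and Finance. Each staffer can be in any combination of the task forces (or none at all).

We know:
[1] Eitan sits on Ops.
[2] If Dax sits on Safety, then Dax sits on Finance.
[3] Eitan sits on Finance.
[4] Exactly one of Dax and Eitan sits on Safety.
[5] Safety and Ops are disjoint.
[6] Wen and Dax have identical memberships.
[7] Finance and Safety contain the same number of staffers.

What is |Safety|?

3

From (1): Eitan ∈ Ops.
From (3): Eitan ∈ Finance.
(5) (disjoint): Eitan ∉ Safety.
(4) (exactly one): Dax ∈ Safety.
(5) (disjoint): Dax ∉ Ops.
(6): Wen matches Dax: Wen ∉ Ops.
(6): Wen matches Dax: Wen ∈ Safety.
(2): Dax ∈ Finance.
(6): Wen matches Dax: Wen ∈ Finance.
Suppose Dilnoza ∈ Ops: no assignment then satisfies all the clues, so Dilnoza ∉ Ops.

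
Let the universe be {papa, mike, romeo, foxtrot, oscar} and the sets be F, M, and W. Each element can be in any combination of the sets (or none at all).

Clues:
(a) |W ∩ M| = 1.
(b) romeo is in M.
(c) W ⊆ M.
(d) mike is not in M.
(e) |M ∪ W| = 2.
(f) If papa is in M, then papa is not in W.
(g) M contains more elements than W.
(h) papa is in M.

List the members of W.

W = {romeo}

From (b): romeo ∈ M.
From (d): mike ∉ M.
From (h): papa ∈ M.
(c) contrapositive: mike ∉ W.
(f): papa ∉ W.
Suppose romeo ∉ W: no assignment then satisfies all the clues, so romeo ∈ W.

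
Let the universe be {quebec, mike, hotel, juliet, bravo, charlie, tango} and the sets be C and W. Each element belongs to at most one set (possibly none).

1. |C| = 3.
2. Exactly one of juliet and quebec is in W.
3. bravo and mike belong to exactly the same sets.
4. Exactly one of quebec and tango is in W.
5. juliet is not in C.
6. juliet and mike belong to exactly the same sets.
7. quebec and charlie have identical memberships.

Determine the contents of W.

W = {bravo, juliet, mike, tango}

From (5): juliet ∉ C.
(6): mike matches juliet: mike ∉ C.
(3): bravo matches mike: bravo ∉ C.
Suppose quebec ∈ W: no assignment then satisfies all the clues, so quebec ∉ W.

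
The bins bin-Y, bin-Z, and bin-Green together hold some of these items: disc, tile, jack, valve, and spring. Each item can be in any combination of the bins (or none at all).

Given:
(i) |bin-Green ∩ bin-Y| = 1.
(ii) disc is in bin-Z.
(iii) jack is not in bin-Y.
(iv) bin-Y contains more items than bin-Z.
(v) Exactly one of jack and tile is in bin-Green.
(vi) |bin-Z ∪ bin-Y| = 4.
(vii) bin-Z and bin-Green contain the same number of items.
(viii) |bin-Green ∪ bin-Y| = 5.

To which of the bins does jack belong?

From (ii): disc ∈ bin-Z.
From (iii): jack ∉ bin-Y.
Suppose jack ∈ bin-Z: no assignment then satisfies all the clues, so jack ∉ bin-Z.

jack: bin-Green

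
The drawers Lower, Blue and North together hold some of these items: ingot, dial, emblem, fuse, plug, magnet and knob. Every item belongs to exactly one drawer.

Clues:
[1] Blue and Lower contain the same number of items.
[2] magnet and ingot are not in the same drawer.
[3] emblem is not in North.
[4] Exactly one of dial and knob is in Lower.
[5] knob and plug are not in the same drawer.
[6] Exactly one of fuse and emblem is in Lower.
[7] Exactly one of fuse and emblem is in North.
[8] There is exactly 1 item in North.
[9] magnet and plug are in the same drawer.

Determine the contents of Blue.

Blue = {dial, magnet, plug}

From (3): emblem ∉ North.
(7) (exactly one): fuse ∈ North.
(8): North already has 1, so the rest are out.
(6) (exactly one): emblem ∈ Lower.
Suppose ingot ∈ Blue: no assignment then satisfies all the clues, so ingot ∉ Blue.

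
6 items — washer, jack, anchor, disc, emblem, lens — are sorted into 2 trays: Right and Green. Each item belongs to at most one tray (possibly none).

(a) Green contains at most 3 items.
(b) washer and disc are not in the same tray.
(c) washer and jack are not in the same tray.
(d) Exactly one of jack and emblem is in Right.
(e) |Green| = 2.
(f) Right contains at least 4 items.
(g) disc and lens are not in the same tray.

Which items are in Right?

Right = {anchor, emblem, lens, washer}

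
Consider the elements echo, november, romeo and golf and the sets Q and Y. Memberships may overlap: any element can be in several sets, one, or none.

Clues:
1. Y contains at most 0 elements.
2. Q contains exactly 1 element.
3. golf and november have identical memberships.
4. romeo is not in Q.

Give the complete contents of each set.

Q = {echo}; Y = {}

From (4): romeo ∉ Q.
(1): Y already has 0, so the rest are out.
Suppose echo ∉ Q: no assignment then satisfies all the clues, so echo ∈ Q.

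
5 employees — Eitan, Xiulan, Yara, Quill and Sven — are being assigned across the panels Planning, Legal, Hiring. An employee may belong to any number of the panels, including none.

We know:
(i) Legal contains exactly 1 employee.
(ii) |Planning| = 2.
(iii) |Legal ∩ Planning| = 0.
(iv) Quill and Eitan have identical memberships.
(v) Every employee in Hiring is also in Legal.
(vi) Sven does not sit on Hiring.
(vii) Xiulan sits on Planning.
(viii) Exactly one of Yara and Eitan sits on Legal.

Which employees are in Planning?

Planning = {Sven, Xiulan}

From (vi): Sven ∉ Hiring.
From (vii): Xiulan ∈ Planning.
Suppose Eitan ∈ Planning: no assignment then satisfies all the clues, so Eitan ∉ Planning.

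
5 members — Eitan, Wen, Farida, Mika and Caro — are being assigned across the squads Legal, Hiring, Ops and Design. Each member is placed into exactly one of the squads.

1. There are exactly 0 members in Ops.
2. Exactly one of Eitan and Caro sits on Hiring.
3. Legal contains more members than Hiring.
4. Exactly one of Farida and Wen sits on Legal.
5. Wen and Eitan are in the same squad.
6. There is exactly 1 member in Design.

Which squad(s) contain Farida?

(1): Ops already has 0, so the rest are out.
Suppose Farida ∈ Legal: no assignment then satisfies all the clues, so Farida ∉ Legal.

Farida: Design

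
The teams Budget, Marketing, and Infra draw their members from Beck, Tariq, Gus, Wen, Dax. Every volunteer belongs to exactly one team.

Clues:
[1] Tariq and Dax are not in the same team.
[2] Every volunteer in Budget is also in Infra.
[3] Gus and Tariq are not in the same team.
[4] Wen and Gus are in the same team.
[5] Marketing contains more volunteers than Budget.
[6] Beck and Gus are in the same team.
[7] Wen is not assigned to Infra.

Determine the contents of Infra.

From (7): Wen ∉ Infra.
(2) contrapositive: Wen ∉ Budget.
(4): Gus matches Wen: Gus ∉ Budget.
(4): Gus matches Wen: Gus ∉ Infra.
(6): Beck matches Gus: Beck ∉ Budget.
(6): Beck matches Gus: Beck ∉ Infra.
Only one team left: Beck ∈ Marketing.
Only one team left: Gus ∈ Marketing.
Only one team left: Wen ∈ Marketing.
(3): Tariq ∉ Marketing.
Suppose Tariq ∉ Infra: no assignment then satisfies all the clues, so Tariq ∈ Infra.

Infra = {Tariq}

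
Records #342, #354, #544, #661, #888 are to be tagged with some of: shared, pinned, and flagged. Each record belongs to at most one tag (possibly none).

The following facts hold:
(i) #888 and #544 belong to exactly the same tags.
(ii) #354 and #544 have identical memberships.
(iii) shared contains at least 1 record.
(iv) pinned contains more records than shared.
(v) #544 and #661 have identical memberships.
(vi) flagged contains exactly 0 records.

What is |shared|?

1

(vi): flagged already has 0, so the rest are out.
Suppose #342 ∉ shared: no assignment then satisfies all the clues, so #342 ∈ shared.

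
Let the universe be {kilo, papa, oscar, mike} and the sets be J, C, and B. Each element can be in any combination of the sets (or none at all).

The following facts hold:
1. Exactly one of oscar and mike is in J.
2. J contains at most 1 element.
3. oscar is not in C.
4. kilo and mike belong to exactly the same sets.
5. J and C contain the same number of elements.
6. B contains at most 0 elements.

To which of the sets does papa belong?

papa: C

From (3): oscar ∉ C.
(6): B already has 0, so the rest are out.
Suppose papa ∈ J: no assignment then satisfies all the clues, so papa ∉ J.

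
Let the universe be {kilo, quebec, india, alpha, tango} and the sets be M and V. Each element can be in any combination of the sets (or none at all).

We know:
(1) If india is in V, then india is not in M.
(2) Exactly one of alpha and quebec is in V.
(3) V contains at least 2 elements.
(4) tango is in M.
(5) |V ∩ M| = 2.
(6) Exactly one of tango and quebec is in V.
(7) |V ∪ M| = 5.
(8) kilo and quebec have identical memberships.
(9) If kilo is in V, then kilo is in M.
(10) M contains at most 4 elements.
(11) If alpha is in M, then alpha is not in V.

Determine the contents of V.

V = {india, kilo, quebec}

From (4): tango ∈ M.
Suppose kilo ∉ V: no assignment then satisfies all the clues, so kilo ∈ V.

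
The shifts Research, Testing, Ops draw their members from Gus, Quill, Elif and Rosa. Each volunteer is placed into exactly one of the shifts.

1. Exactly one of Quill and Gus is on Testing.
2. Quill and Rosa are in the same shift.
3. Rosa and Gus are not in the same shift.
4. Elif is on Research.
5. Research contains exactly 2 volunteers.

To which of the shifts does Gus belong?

From (4): Elif ∈ Research.
Suppose Gus ∉ Research: no assignment then satisfies all the clues, so Gus ∈ Research.

Gus: Research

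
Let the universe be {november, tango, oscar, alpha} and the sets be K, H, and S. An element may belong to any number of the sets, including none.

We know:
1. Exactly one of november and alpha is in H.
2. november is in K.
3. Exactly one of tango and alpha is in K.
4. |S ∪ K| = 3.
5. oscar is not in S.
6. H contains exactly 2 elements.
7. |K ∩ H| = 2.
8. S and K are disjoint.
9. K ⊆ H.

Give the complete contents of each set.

K = {november, tango}; H = {november, tango}; S = {alpha}

From (2): november ∈ K.
From (5): oscar ∉ S.
(8) (disjoint): november ∉ S.
(9) with november ∈ K: november ∈ H.
(1) (exactly one): alpha ∉ H.
(9) contrapositive: alpha ∉ K.
(3) (exactly one): tango ∈ K.
(8) (disjoint): tango ∉ S.
(9) with tango ∈ K: tango ∈ H.
(6): H already has 2, so the rest are out.
(9) contrapositive: oscar ∉ K.
Suppose alpha ∉ S: no assignment then satisfies all the clues, so alpha ∈ S.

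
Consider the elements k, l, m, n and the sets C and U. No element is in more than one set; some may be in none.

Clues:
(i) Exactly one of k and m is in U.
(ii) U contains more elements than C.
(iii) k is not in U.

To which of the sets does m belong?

From (iii): k ∉ U.
(i) (exactly one): m ∈ U.

m: U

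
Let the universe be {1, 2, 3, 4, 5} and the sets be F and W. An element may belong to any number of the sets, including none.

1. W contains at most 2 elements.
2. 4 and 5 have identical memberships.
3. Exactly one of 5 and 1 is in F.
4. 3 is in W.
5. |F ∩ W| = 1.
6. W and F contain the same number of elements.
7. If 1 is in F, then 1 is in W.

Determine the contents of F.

F = {1, 2}

From (4): 3 ∈ W.
Suppose 1 ∉ F: no assignment then satisfies all the clues, so 1 ∈ F.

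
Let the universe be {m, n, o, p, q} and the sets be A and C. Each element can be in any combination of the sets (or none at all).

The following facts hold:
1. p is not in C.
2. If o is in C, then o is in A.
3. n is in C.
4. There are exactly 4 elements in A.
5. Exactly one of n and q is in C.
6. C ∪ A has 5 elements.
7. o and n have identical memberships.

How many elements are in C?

3

From (1): p ∉ C.
From (3): n ∈ C.
(5) (exactly one): q ∉ C.
(7): o matches n: o ∈ C.
(2): o ∈ A.
(7): n matches o: n ∈ A.
Suppose m ∈ A: no assignment then satisfies all the clues, so m ∉ A.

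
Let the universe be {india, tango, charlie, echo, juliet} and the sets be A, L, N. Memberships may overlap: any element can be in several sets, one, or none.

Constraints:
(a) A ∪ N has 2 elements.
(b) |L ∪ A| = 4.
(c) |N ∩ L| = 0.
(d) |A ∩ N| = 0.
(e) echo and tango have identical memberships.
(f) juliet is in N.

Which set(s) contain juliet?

juliet: N

From (f): juliet ∈ N.
Suppose juliet ∈ A: no assignment then satisfies all the clues, so juliet ∉ A.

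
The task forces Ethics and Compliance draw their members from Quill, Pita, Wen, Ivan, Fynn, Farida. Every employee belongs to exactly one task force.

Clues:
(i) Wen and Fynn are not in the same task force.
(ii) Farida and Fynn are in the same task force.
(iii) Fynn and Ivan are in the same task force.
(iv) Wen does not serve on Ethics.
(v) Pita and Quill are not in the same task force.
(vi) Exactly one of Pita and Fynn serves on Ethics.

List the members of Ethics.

Ethics = {Farida, Fynn, Ivan, Quill}

From (iv): Wen ∉ Ethics.
Only one task force left: Wen ∈ Compliance.
(i): Fynn ∉ Compliance.
(ii): Farida matches Fynn: Farida ∉ Compliance.
(iii): Ivan matches Fynn: Ivan ∉ Compliance.
Only one task force left: Ivan ∈ Ethics.
Only one task force left: Fynn ∈ Ethics.
Only one task force left: Farida ∈ Ethics.
(vi) (exactly one): Pita ∉ Ethics.
Only one task force left: Pita ∈ Compliance.
(v): Quill ∉ Compliance.
Only one task force left: Quill ∈ Ethics.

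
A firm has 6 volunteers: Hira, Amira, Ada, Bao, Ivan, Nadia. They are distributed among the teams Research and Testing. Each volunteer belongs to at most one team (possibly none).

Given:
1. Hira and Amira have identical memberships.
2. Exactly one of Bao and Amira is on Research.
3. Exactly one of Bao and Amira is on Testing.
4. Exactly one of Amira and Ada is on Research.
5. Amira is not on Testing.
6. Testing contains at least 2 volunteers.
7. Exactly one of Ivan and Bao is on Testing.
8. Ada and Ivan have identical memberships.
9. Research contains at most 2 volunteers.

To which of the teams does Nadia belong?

From (5): Amira ∉ Testing.
(1): Hira matches Amira: Hira ∉ Testing.
(3) (exactly one): Bao ∈ Testing.
(7) (exactly one): Ivan ∉ Testing.
(8): Ada matches Ivan: Ada ∉ Testing.
(2) (exactly one): Amira ∈ Research.
(4) (exactly one): Ada ∉ Research.
(6): only 2 candidates remain for Testing, so all are in.
(8): Ivan matches Ada: Ivan ∉ Research.
(1): Hira matches Amira: Hira ∈ Research.

Nadia: Testing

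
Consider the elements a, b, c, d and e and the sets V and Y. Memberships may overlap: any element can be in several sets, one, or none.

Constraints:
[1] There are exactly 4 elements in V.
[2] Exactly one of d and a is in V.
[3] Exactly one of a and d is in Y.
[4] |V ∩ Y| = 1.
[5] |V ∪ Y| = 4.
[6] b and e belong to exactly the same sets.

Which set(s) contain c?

c: V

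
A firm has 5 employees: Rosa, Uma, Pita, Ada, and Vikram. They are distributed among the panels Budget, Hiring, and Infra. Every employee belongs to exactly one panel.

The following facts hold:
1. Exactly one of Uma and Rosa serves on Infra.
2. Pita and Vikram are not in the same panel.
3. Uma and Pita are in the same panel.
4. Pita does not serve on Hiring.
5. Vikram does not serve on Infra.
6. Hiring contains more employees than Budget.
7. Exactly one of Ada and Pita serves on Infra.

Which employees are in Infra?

From (4): Pita ∉ Hiring.
From (5): Vikram ∉ Infra.
(3): Uma matches Pita: Uma ∉ Hiring.
Suppose Rosa ∈ Infra: no assignment then satisfies all the clues, so Rosa ∉ Infra.

Infra = {Pita, Uma}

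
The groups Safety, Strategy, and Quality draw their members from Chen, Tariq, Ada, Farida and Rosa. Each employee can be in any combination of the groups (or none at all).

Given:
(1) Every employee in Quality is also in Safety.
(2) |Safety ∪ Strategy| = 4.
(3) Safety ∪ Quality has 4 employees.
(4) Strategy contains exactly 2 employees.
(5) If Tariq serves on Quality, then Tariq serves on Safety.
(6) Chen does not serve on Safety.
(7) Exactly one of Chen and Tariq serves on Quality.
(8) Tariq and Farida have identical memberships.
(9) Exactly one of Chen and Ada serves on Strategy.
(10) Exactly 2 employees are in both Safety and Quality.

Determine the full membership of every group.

Safety = {Ada, Farida, Rosa, Tariq}; Strategy = {Ada, Rosa}; Quality = {Farida, Tariq}

From (6): Chen ∉ Safety.
(1) contrapositive: Chen ∉ Quality.
(7) (exactly one): Tariq ∈ Quality.
(8): Farida matches Tariq: Farida ∈ Quality.
(1) with Tariq ∈ Quality: Tariq ∈ Safety.
(1) with Farida ∈ Quality: Farida ∈ Safety.
Suppose Chen ∈ Strategy: no assignment then satisfies all the clues, so Chen ∉ Strategy.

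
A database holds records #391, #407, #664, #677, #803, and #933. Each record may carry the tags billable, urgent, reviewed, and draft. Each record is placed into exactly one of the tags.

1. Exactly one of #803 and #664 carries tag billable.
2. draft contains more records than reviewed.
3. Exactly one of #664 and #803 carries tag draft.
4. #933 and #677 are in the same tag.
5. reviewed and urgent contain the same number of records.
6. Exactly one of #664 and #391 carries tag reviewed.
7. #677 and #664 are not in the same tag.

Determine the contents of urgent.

urgent = {#407}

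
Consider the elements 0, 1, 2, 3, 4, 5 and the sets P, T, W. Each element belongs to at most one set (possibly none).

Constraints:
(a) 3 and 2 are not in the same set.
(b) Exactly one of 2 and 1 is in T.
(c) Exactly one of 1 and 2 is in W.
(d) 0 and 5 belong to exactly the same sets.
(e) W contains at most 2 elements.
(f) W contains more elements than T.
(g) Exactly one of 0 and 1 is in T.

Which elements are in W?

W = {2, 4}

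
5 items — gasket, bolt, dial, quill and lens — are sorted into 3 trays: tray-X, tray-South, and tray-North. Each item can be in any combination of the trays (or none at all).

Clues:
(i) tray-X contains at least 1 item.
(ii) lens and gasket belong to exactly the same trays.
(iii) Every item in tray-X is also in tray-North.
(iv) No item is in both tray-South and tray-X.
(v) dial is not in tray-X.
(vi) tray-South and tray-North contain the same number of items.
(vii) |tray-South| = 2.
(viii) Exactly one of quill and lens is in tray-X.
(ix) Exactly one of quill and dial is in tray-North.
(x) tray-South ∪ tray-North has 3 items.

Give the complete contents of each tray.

tray-X = {quill}; tray-South = {bolt, dial}; tray-North = {bolt, quill}

From (v): dial ∉ tray-X.
Suppose gasket ∈ tray-X: no assignment then satisfies all the clues, so gasket ∉ tray-X.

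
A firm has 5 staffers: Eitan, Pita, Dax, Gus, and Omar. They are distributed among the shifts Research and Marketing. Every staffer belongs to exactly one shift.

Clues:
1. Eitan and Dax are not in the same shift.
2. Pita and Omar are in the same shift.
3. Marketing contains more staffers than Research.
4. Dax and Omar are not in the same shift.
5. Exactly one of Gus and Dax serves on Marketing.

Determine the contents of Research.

Research = {Dax}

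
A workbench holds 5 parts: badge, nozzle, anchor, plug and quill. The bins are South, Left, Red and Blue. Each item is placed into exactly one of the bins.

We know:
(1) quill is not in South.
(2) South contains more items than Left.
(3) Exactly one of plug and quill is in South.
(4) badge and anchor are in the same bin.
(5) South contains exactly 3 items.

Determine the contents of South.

South = {anchor, badge, plug}

From (1): quill ∉ South.
(3) (exactly one): plug ∈ South.
Suppose badge ∉ South: no assignment then satisfies all the clues, so badge ∈ South.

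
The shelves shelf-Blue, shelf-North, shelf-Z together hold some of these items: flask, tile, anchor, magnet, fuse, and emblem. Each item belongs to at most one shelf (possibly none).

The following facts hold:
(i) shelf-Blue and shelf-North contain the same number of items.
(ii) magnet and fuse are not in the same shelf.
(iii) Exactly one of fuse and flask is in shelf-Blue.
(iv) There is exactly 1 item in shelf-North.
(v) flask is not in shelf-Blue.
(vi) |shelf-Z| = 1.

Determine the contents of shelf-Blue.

shelf-Blue = {fuse}

From (v): flask ∉ shelf-Blue.
(iii) (exactly one): fuse ∈ shelf-Blue.
(ii): magnet ∉ shelf-Blue.
Suppose tile ∈ shelf-Blue: no assignment then satisfies all the clues, so tile ∉ shelf-Blue.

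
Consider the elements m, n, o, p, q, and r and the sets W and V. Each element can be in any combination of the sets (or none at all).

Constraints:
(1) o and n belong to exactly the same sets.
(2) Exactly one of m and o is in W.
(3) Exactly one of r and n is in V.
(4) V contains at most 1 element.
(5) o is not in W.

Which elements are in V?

V = {r}

From (5): o ∉ W.
(1): n matches o: n ∉ W.
(2) (exactly one): m ∈ W.
Suppose m ∈ V: no assignment then satisfies all the clues, so m ∉ V.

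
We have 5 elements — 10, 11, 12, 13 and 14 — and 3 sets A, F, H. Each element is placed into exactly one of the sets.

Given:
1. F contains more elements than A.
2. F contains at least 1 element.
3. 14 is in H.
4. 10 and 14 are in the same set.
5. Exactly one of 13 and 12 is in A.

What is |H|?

2

From (3): 14 ∈ H.
(4): 10 matches 14: 10 ∉ A.
(4): 10 matches 14: 10 ∉ F.
(4): 10 matches 14: 10 ∈ H.
Suppose 11 ∈ A: no assignment then satisfies all the clues, so 11 ∉ A.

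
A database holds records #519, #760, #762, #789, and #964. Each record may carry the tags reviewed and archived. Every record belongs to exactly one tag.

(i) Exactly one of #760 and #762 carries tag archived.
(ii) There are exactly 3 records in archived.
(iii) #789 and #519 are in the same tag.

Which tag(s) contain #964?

#964: reviewed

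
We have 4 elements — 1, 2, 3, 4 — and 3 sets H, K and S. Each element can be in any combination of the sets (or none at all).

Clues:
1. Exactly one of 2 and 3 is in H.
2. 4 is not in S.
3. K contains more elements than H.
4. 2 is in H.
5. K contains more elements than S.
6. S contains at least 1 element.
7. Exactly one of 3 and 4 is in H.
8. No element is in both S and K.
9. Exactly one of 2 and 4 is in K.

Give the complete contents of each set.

H = {2, 4}; K = {1, 3, 4}; S = {2}

From (2): 4 ∉ S.
From (4): 2 ∈ H.
(1) (exactly one): 3 ∉ H.
(7) (exactly one): 4 ∈ H.
Suppose 1 ∈ H: no assignment then satisfies all the clues, so 1 ∉ H.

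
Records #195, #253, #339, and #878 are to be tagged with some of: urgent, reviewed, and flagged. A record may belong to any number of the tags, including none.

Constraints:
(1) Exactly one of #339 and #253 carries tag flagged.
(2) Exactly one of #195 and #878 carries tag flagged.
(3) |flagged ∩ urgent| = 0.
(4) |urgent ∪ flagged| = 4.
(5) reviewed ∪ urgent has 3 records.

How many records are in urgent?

2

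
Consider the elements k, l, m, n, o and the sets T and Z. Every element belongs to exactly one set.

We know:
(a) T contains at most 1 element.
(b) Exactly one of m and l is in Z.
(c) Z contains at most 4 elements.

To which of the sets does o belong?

o: Z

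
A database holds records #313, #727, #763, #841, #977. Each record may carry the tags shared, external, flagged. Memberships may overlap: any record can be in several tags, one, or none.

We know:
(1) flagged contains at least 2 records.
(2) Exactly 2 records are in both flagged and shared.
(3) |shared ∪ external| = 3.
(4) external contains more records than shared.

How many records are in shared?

2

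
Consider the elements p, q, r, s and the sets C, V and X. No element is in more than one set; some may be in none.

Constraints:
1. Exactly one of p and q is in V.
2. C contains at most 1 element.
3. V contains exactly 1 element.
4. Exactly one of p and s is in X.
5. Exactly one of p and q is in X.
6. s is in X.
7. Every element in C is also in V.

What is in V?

From (6): s ∈ X.
(4) (exactly one): p ∉ X.
(5) (exactly one): q ∈ X.
(1) (exactly one): p ∈ V.
(3): V already has 1, so the rest are out.
(7) contrapositive: r ∉ C.

V = {p}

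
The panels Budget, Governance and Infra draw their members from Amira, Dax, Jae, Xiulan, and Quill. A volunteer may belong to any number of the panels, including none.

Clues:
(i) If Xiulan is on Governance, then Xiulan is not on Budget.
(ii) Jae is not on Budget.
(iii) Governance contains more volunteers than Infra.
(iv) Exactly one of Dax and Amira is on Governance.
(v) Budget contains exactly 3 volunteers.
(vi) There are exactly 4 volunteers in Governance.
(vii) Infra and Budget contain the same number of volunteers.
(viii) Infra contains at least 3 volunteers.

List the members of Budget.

From (ii): Jae ∉ Budget.
Suppose Amira ∉ Budget: no assignment then satisfies all the clues, so Amira ∈ Budget.

Budget = {Amira, Dax, Quill}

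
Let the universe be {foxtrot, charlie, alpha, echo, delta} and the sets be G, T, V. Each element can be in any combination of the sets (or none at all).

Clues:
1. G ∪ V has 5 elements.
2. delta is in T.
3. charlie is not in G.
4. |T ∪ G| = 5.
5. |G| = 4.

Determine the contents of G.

G = {alpha, delta, echo, foxtrot}

From (2): delta ∈ T.
From (3): charlie ∉ G.
(5): only 4 candidates remain for G, so all are in.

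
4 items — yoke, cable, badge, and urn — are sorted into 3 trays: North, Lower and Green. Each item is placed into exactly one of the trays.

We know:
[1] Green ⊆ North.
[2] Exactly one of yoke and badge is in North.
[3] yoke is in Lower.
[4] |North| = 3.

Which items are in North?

North = {badge, cable, urn}

From (3): yoke ∈ Lower.
(2) (exactly one): badge ∈ North.
(4): only 3 candidates remain for North, so all are in.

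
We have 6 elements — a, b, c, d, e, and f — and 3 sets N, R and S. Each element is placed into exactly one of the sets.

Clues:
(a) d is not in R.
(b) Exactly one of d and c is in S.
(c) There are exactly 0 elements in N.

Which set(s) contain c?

c: R

From (a): d ∉ R.
(c): N already has 0, so the rest are out.
Only one set left: d ∈ S.
(b) (exactly one): c ∉ S.
Only one set left: c ∈ R.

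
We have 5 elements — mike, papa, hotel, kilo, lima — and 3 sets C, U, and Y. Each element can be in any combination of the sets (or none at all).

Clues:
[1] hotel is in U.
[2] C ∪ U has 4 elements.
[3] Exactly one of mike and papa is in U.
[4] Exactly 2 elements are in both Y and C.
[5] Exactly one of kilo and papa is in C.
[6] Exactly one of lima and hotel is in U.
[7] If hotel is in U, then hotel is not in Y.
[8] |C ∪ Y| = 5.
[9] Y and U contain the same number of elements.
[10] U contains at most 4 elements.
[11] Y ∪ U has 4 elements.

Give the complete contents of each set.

C = {hotel, kilo, lima, mike}; U = {hotel, kilo, mike}; Y = {kilo, mike, papa}

From (1): hotel ∈ U.
(6) (exactly one): lima ∉ U.
(7): hotel ∉ Y.
Suppose mike ∉ C: no assignment then satisfies all the clues, so mike ∈ C.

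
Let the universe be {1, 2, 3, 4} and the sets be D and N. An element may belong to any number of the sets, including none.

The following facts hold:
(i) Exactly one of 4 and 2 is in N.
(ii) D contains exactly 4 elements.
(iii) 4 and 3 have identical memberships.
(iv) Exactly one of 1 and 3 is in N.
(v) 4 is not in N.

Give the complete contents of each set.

D = {1, 2, 3, 4}; N = {1, 2}

From (v): 4 ∉ N.
(i) (exactly one): 2 ∈ N.
(ii): only 4 candidates remain for D, so all are in.
(iii): 3 matches 4: 3 ∉ N.
(iv) (exactly one): 1 ∈ N.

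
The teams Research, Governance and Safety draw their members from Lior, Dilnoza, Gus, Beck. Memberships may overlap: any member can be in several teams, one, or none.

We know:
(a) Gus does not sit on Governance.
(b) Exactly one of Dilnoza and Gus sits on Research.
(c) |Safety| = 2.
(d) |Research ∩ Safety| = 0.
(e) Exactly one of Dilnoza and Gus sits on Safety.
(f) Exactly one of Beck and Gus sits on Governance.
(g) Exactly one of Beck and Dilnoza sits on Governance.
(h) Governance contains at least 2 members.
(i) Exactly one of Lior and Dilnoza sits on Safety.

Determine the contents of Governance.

Governance = {Beck, Lior}

From (a): Gus ∉ Governance.
(f) (exactly one): Beck ∈ Governance.
(g) (exactly one): Dilnoza ∉ Governance.
(h): only 2 candidates remain for Governance, so all are in.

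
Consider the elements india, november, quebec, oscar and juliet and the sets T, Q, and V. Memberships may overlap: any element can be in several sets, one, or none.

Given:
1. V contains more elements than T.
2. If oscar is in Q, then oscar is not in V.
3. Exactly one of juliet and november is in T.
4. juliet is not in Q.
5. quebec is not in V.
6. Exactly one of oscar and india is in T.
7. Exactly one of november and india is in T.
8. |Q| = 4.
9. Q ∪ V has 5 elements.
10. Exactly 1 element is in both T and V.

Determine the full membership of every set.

T = {november, oscar}; Q = {india, november, oscar, quebec}; V = {india, juliet, november}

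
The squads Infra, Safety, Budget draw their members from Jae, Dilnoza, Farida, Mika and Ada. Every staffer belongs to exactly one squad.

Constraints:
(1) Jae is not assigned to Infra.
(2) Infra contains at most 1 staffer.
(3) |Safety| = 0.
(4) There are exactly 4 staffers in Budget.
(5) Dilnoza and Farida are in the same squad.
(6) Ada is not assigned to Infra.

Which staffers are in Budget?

Budget = {Ada, Dilnoza, Farida, Jae}

From (1): Jae ∉ Infra.
From (6): Ada ∉ Infra.
(3): Safety already has 0, so the rest are out.
Only one squad left: Jae ∈ Budget.
Only one squad left: Ada ∈ Budget.
Suppose Dilnoza ∉ Budget: no assignment then satisfies all the clues, so Dilnoza ∈ Budget.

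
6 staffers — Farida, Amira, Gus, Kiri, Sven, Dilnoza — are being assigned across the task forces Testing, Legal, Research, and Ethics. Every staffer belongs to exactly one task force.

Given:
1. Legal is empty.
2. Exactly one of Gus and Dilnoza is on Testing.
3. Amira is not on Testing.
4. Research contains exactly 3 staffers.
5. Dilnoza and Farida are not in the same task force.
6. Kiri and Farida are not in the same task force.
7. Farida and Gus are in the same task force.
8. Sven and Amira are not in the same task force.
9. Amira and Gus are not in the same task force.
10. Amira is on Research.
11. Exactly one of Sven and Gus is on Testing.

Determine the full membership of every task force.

Testing = {Farida, Gus}; Legal = {}; Research = {Amira, Dilnoza, Kiri}; Ethics = {Sven}

From (3): Amira ∉ Testing.
From (10): Amira ∈ Research.
(1): Legal already has 0, so the rest are out.
(8): Sven ∉ Research.
(9): Gus ∉ Research.
(7): Farida matches Gus: Farida ∉ Research.
(4): only 3 candidates remain for Research, so all are in.
(2) (exactly one): Gus ∈ Testing.
(7): Farida matches Gus: Farida ∈ Testing.
(11) (exactly one): Sven ∉ Testing.
Only one task force left: Sven ∈ Ethics.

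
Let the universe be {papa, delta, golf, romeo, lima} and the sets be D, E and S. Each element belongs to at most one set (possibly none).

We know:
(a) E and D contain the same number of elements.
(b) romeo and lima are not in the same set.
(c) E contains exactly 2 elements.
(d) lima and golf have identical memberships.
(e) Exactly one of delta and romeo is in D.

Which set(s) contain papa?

papa: D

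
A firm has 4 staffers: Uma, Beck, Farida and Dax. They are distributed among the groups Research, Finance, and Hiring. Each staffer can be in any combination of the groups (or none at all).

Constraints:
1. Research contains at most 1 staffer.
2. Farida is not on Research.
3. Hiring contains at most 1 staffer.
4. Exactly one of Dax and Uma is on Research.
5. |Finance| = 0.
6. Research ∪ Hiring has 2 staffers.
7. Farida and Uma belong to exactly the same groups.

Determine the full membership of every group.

Research = {Dax}; Finance = {}; Hiring = {Beck}

From (2): Farida ∉ Research.
(5): Finance already has 0, so the rest are out.
(7): Uma matches Farida: Uma ∉ Research.
(4) (exactly one): Dax ∈ Research.
(1): Research already has 1, so the rest are out.
Suppose Uma ∈ Hiring: no assignment then satisfies all the clues, so Uma ∉ Hiring.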